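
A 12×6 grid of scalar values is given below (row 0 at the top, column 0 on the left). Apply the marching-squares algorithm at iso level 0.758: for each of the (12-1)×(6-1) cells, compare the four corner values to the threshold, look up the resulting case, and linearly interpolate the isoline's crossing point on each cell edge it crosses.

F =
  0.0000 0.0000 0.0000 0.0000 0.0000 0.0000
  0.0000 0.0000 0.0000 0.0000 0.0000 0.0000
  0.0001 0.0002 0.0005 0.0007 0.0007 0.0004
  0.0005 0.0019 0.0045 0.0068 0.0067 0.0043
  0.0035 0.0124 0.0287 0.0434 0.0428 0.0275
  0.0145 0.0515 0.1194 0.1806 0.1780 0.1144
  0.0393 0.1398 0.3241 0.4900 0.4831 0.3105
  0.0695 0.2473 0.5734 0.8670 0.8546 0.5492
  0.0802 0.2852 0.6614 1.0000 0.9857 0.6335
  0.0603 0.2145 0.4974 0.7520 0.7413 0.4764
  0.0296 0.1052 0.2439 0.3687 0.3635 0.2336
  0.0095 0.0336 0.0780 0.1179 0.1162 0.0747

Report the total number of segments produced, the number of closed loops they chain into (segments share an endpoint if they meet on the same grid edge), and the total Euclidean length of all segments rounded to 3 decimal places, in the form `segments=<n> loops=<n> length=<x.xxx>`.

segments=8 loops=1 length=7.335

cell (6,2): code 0100 → (6.711,3.000)–(7.000,2.629)
cell (6,3): code 1100 → (6.740,4.000)–(6.711,3.000)
cell (6,4): code 1000 → (7.000,4.316)–(6.740,4.000)
cell (7,2): code 0110 → (7.000,2.629)–(8.000,2.285)
cell (7,4): code 1001 → (8.000,4.647)–(7.000,4.316)
cell (8,2): code 0010 → (8.000,2.285)–(8.976,3.000)
cell (8,3): code 0011 → (8.976,3.000)–(8.932,4.000)
cell (8,4): code 0001 → (8.932,4.000)–(8.000,4.647)
total: 8 segments, chained into 1 closed loop(s), length Σ = 7.335421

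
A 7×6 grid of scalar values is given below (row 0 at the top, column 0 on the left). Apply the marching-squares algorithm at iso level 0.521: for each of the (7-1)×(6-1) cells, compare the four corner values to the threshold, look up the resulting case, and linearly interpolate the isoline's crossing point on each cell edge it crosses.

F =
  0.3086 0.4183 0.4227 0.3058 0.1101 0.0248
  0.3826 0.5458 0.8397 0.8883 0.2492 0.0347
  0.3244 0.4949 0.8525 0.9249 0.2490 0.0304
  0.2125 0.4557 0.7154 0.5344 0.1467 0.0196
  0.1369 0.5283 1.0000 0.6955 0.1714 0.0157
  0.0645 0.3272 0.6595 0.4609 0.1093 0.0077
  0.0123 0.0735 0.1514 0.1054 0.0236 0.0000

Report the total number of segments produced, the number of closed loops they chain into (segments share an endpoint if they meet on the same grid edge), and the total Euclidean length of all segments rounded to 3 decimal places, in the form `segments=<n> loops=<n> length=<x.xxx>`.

segments=18 loops=1 length=13.157

cell (0,0): code 0100 → (0.805,1.000)–(1.000,0.848)
cell (0,1): code 1100 → (0.236,2.000)–(0.805,1.000)
cell (0,2): code 1100 → (0.369,3.000)–(0.236,2.000)
cell (0,3): code 1000 → (1.000,3.575)–(0.369,3.000)
cell (1,0): code 0010 → (1.000,0.848)–(1.487,1.000)
cell (1,1): code 0111 → (1.487,1.000)–(2.000,1.073)
cell (1,3): code 1001 → (2.000,3.598)–(1.000,3.575)
cell (2,1): code 0110 → (2.000,1.073)–(3.000,1.251)
cell (2,3): code 1001 → (3.000,3.035)–(2.000,3.598)
cell (3,0): code 0100 → (3.899,1.000)–(4.000,0.981)
cell (3,1): code 1110 → (3.000,1.251)–(3.899,1.000)
cell (3,3): code 1001 → (4.000,3.333)–(3.000,3.035)
cell (4,0): code 0010 → (4.000,0.981)–(4.036,1.000)
cell (4,1): code 0111 → (4.036,1.000)–(5.000,1.583)
cell (4,2): code 1011 → (5.000,2.697)–(4.744,3.000)
cell (4,3): code 0001 → (4.744,3.000)–(4.000,3.333)
cell (5,1): code 0010 → (5.000,1.583)–(5.273,2.000)
cell (5,2): code 0001 → (5.273,2.000)–(5.000,2.697)
total: 18 segments, chained into 1 closed loop(s), length Σ = 13.157018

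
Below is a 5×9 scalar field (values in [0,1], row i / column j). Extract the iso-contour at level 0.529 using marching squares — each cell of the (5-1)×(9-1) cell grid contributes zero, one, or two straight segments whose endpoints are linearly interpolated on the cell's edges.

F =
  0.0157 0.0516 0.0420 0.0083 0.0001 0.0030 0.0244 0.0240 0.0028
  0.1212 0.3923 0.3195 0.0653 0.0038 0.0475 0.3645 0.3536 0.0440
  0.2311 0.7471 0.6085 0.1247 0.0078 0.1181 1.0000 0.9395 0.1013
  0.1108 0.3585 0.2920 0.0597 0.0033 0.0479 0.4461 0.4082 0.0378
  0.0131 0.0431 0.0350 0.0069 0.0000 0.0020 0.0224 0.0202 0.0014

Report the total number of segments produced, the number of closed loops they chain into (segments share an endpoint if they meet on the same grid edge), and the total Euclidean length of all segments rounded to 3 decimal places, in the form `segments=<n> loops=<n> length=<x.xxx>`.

segments=12 loops=2 length=9.863

cell (1,0): code 0100 → (1.385,1.000)–(2.000,0.577)
cell (1,1): code 1100 → (1.725,2.000)–(1.385,1.000)
cell (1,2): code 1000 → (2.000,2.164)–(1.725,2.000)
cell (1,5): code 0100 → (1.259,6.000)–(2.000,5.466)
cell (1,6): code 1100 → (1.299,7.000)–(1.259,6.000)
cell (1,7): code 1000 → (2.000,7.490)–(1.299,7.000)
cell (2,0): code 0010 → (2.000,0.577)–(2.561,1.000)
cell (2,1): code 0011 → (2.561,1.000)–(2.251,2.000)
cell (2,2): code 0001 → (2.251,2.000)–(2.000,2.164)
cell (2,5): code 0010 → (2.000,5.466)–(2.850,6.000)
cell (2,6): code 0011 → (2.850,6.000)–(2.773,7.000)
cell (2,7): code 0001 → (2.773,7.000)–(2.000,7.490)
total: 12 segments, chained into 2 closed loop(s), length Σ = 9.863370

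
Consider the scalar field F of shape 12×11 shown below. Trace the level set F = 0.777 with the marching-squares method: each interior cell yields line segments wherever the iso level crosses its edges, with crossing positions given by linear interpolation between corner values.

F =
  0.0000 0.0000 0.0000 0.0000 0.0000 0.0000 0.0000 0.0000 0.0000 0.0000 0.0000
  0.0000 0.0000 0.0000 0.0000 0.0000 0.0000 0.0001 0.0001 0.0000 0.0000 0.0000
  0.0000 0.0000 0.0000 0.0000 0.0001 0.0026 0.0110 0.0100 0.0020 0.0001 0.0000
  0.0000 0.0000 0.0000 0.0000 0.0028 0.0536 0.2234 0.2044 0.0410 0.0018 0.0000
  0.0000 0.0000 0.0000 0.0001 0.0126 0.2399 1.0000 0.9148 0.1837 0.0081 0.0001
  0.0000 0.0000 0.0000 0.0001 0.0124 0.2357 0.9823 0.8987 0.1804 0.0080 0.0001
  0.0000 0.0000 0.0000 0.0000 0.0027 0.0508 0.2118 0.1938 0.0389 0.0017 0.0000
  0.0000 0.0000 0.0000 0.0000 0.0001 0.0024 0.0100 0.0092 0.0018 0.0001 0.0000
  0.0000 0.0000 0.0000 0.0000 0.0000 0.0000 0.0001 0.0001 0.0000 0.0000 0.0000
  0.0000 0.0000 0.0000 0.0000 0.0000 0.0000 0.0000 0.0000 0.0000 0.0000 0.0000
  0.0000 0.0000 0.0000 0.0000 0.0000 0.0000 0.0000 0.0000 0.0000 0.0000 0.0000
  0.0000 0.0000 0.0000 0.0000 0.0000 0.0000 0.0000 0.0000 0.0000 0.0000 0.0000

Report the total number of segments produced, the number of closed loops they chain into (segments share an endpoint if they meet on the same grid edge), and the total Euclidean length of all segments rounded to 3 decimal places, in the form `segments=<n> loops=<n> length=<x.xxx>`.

segments=8 loops=1 length=5.315

cell (3,5): code 0100 → (3.713,6.000)–(4.000,5.707)
cell (3,6): code 1100 → (3.806,7.000)–(3.713,6.000)
cell (3,7): code 1000 → (4.000,7.188)–(3.806,7.000)
cell (4,5): code 0110 → (4.000,5.707)–(5.000,5.725)
cell (4,7): code 1001 → (5.000,7.169)–(4.000,7.188)
cell (5,5): code 0010 → (5.000,5.725)–(5.266,6.000)
cell (5,6): code 0011 → (5.266,6.000)–(5.173,7.000)
cell (5,7): code 0001 → (5.173,7.000)–(5.000,7.169)
total: 8 segments, chained into 1 closed loop(s), length Σ = 5.314852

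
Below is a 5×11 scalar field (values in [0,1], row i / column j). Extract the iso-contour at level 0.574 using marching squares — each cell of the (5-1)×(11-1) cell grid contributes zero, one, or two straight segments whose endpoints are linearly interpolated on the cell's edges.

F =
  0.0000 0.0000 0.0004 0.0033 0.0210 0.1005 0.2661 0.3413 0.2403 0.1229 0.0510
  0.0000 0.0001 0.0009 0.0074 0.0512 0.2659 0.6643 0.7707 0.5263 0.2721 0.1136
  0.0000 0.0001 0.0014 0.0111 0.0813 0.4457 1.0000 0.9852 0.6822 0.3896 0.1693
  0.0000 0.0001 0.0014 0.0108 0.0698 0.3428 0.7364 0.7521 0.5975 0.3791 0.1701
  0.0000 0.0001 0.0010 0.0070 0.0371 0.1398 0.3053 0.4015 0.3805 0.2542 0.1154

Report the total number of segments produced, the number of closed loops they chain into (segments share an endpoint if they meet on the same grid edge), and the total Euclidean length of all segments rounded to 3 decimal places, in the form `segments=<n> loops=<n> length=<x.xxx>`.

segments=12 loops=1 length=9.452

cell (0,5): code 0100 → (0.773,6.000)–(1.000,5.773)
cell (0,6): code 1100 → (0.542,7.000)–(0.773,6.000)
cell (0,7): code 1000 → (1.000,7.805)–(0.542,7.000)
cell (1,5): code 0110 → (1.000,5.773)–(2.000,5.231)
cell (1,7): code 1101 → (1.306,8.000)–(1.000,7.805)
cell (1,8): code 1000 → (2.000,8.370)–(1.306,8.000)
cell (2,5): code 0110 → (2.000,5.231)–(3.000,5.587)
cell (2,8): code 1001 → (3.000,8.108)–(2.000,8.370)
cell (3,5): code 0010 → (3.000,5.587)–(3.377,6.000)
cell (3,6): code 0011 → (3.377,6.000)–(3.508,7.000)
cell (3,7): code 0011 → (3.508,7.000)–(3.108,8.000)
cell (3,8): code 0001 → (3.108,8.000)–(3.000,8.108)
total: 12 segments, chained into 1 closed loop(s), length Σ = 9.451903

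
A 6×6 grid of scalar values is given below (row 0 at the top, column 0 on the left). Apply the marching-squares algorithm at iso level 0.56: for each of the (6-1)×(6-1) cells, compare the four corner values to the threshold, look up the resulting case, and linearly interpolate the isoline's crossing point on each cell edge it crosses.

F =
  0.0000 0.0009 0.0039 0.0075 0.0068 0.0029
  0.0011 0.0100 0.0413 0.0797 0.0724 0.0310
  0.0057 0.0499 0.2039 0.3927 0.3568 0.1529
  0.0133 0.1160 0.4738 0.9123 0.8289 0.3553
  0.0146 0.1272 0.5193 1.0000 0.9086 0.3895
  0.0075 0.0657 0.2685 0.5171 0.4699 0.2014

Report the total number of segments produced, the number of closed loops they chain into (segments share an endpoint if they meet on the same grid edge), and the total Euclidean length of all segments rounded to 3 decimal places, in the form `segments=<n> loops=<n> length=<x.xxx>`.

cell (2,2): code 0100 → (2.322,3.000)–(3.000,2.197)
cell (2,3): code 1100 → (2.430,4.000)–(2.322,3.000)
cell (2,4): code 1000 → (3.000,4.568)–(2.430,4.000)
cell (3,2): code 0110 → (3.000,2.197)–(4.000,2.085)
cell (3,4): code 1001 → (4.000,4.672)–(3.000,4.568)
cell (4,2): code 0010 → (4.000,2.085)–(4.911,3.000)
cell (4,3): code 0011 → (4.911,3.000)–(4.795,4.000)
cell (4,4): code 0001 → (4.795,4.000)–(4.000,4.672)
total: 8 segments, chained into 1 closed loop(s), length Σ = 8.211676

segments=8 loops=1 length=8.212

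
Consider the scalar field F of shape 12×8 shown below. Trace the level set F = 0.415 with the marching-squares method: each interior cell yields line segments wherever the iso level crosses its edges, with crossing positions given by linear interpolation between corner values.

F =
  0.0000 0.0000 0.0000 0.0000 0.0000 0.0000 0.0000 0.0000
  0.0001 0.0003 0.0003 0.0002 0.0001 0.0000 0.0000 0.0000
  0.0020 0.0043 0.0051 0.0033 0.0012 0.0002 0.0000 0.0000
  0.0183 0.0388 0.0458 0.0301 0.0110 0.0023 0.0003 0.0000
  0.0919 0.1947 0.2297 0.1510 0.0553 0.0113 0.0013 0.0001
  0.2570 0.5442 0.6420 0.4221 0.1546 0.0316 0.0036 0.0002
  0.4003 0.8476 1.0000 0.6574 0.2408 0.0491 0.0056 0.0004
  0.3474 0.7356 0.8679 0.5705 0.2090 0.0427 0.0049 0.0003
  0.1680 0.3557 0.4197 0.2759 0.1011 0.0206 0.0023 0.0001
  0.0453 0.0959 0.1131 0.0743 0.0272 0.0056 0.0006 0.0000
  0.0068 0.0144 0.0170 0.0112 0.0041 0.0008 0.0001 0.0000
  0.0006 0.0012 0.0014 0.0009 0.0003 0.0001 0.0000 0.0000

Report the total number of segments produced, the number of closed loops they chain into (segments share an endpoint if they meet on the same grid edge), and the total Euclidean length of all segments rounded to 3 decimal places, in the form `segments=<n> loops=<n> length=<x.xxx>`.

segments=14 loops=1 length=11.045

cell (4,0): code 0100 → (4.630,1.000)–(5.000,0.550)
cell (4,1): code 1100 → (4.449,2.000)–(4.630,1.000)
cell (4,2): code 1100 → (4.974,3.000)–(4.449,2.000)
cell (4,3): code 1000 → (5.000,3.027)–(4.974,3.000)
cell (5,0): code 0110 → (5.000,0.550)–(6.000,0.033)
cell (5,3): code 1001 → (6.000,3.582)–(5.000,3.027)
cell (6,0): code 0110 → (6.000,0.033)–(7.000,0.174)
cell (6,3): code 1001 → (7.000,3.430)–(6.000,3.582)
cell (7,0): code 0010 → (7.000,0.174)–(7.844,1.000)
cell (7,1): code 0111 → (7.844,1.000)–(8.000,1.927)
cell (7,2): code 1011 → (8.000,2.033)–(7.528,3.000)
cell (7,3): code 0001 → (7.528,3.000)–(7.000,3.430)
cell (8,1): code 0010 → (8.000,1.927)–(8.015,2.000)
cell (8,2): code 0001 → (8.015,2.000)–(8.000,2.033)
total: 14 segments, chained into 1 closed loop(s), length Σ = 11.044833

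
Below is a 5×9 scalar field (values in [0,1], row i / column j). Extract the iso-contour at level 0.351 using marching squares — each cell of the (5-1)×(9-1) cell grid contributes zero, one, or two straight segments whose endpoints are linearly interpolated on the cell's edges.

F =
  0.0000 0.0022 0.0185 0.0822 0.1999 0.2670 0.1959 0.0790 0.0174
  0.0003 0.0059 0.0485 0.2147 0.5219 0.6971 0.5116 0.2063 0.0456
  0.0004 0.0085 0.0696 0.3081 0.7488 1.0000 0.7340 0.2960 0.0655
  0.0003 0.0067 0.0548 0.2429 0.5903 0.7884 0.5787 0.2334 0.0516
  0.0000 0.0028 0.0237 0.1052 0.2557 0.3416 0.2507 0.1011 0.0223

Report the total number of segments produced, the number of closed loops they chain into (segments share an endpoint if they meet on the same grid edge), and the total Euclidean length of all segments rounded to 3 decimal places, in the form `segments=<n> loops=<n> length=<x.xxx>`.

segments=12 loops=1 length=11.767

cell (0,3): code 0100 → (0.469,4.000)–(1.000,3.444)
cell (0,4): code 1100 → (0.195,5.000)–(0.469,4.000)
cell (0,5): code 1100 → (0.491,6.000)–(0.195,5.000)
cell (0,6): code 1000 → (1.000,6.526)–(0.491,6.000)
cell (1,3): code 0110 → (1.000,3.444)–(2.000,3.097)
cell (1,6): code 1001 → (2.000,6.874)–(1.000,6.526)
cell (2,3): code 0110 → (2.000,3.097)–(3.000,3.311)
cell (2,6): code 1001 → (3.000,6.659)–(2.000,6.874)
cell (3,3): code 0010 → (3.000,3.311)–(3.715,4.000)
cell (3,4): code 0011 → (3.715,4.000)–(3.979,5.000)
cell (3,5): code 0011 → (3.979,5.000)–(3.694,6.000)
cell (3,6): code 0001 → (3.694,6.000)–(3.000,6.659)
total: 12 segments, chained into 1 closed loop(s), length Σ = 11.767476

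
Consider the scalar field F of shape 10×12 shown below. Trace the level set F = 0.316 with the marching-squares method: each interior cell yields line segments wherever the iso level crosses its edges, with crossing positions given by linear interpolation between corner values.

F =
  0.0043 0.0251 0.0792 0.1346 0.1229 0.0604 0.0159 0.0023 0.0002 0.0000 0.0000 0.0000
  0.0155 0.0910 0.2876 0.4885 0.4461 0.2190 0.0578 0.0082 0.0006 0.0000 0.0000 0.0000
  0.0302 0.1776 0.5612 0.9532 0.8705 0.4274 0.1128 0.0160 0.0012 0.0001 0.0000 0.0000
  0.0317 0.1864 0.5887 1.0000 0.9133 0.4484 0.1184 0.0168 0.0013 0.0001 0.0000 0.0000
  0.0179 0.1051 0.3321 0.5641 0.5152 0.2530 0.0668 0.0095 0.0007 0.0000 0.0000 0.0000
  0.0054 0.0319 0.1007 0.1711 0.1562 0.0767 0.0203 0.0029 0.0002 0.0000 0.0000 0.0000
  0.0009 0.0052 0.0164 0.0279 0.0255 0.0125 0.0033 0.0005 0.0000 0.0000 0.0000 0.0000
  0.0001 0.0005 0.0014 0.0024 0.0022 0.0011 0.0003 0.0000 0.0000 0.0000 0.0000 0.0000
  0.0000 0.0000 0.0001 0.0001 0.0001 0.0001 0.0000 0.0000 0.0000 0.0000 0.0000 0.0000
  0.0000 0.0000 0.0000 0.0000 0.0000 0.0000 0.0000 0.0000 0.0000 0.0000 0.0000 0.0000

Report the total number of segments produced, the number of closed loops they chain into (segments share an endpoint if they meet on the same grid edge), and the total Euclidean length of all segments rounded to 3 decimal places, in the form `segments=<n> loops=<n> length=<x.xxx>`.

cell (0,2): code 0100 → (0.513,3.000)–(1.000,2.141)
cell (0,3): code 1100 → (0.597,4.000)–(0.513,3.000)
cell (0,4): code 1000 → (1.000,4.573)–(0.597,4.000)
cell (1,1): code 0100 → (1.104,2.000)–(2.000,1.361)
cell (1,2): code 1110 → (1.000,2.141)–(1.104,2.000)
cell (1,4): code 1101 → (1.465,5.000)–(1.000,4.573)
cell (1,5): code 1000 → (2.000,5.354)–(1.465,5.000)
cell (2,1): code 0110 → (2.000,1.361)–(3.000,1.322)
cell (2,5): code 1001 → (3.000,5.401)–(2.000,5.354)
cell (3,1): code 0110 → (3.000,1.322)–(4.000,1.929)
cell (3,4): code 1011 → (4.000,4.760)–(3.678,5.000)
cell (3,5): code 0001 → (3.678,5.000)–(3.000,5.401)
cell (4,1): code 0010 → (4.000,1.929)–(4.070,2.000)
cell (4,2): code 0011 → (4.070,2.000)–(4.631,3.000)
cell (4,3): code 0011 → (4.631,3.000)–(4.555,4.000)
cell (4,4): code 0001 → (4.555,4.000)–(4.000,4.760)
total: 16 segments, chained into 1 closed loop(s), length Σ = 12.791397

segments=16 loops=1 length=12.791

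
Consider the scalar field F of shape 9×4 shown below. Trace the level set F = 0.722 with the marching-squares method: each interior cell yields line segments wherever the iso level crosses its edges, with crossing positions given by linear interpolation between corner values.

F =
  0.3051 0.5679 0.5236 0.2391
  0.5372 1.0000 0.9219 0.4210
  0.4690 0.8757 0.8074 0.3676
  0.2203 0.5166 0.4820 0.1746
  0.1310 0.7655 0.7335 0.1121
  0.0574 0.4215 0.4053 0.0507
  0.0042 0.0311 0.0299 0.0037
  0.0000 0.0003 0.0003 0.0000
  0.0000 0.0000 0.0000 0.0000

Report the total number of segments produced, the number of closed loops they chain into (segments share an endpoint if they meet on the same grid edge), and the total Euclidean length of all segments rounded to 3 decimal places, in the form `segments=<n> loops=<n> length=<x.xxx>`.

cell (0,0): code 0100 → (0.357,1.000)–(1.000,0.399)
cell (0,1): code 1100 → (0.498,2.000)–(0.357,1.000)
cell (0,2): code 1000 → (1.000,2.399)–(0.498,2.000)
cell (1,0): code 0110 → (1.000,0.399)–(2.000,0.622)
cell (1,2): code 1001 → (2.000,2.194)–(1.000,2.399)
cell (2,0): code 0010 → (2.000,0.622)–(2.428,1.000)
cell (2,1): code 0011 → (2.428,1.000)–(2.262,2.000)
cell (2,2): code 0001 → (2.262,2.000)–(2.000,2.194)
cell (3,0): code 0100 → (3.825,1.000)–(4.000,0.931)
cell (3,1): code 1100 → (3.954,2.000)–(3.825,1.000)
cell (3,2): code 1000 → (4.000,2.019)–(3.954,2.000)
cell (4,0): code 0010 → (4.000,0.931)–(4.126,1.000)
cell (4,1): code 0011 → (4.126,1.000)–(4.035,2.000)
cell (4,2): code 0001 → (4.035,2.000)–(4.000,2.019)
total: 14 segments, chained into 2 closed loop(s), length Σ = 8.920724

segments=14 loops=2 length=8.921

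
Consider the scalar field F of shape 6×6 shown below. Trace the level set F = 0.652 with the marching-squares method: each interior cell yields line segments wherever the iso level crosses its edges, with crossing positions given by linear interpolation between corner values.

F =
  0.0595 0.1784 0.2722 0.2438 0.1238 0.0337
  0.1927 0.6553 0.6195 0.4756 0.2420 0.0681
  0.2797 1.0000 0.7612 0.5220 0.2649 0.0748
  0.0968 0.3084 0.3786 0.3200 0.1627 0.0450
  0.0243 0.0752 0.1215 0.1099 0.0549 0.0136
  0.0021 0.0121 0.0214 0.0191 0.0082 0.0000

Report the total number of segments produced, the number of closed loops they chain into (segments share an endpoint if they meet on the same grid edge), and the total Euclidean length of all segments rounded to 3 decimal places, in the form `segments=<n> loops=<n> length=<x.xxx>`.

segments=8 loops=1 length=5.301

cell (0,0): code 0100 → (0.993,1.000)–(1.000,0.993)
cell (0,1): code 1000 → (1.000,1.092)–(0.993,1.000)
cell (1,0): code 0110 → (1.000,0.993)–(2.000,0.517)
cell (1,1): code 1101 → (1.229,2.000)–(1.000,1.092)
cell (1,2): code 1000 → (2.000,2.457)–(1.229,2.000)
cell (2,0): code 0010 → (2.000,0.517)–(2.503,1.000)
cell (2,1): code 0011 → (2.503,1.000)–(2.285,2.000)
cell (2,2): code 0001 → (2.285,2.000)–(2.000,2.457)
total: 8 segments, chained into 1 closed loop(s), length Σ = 5.301352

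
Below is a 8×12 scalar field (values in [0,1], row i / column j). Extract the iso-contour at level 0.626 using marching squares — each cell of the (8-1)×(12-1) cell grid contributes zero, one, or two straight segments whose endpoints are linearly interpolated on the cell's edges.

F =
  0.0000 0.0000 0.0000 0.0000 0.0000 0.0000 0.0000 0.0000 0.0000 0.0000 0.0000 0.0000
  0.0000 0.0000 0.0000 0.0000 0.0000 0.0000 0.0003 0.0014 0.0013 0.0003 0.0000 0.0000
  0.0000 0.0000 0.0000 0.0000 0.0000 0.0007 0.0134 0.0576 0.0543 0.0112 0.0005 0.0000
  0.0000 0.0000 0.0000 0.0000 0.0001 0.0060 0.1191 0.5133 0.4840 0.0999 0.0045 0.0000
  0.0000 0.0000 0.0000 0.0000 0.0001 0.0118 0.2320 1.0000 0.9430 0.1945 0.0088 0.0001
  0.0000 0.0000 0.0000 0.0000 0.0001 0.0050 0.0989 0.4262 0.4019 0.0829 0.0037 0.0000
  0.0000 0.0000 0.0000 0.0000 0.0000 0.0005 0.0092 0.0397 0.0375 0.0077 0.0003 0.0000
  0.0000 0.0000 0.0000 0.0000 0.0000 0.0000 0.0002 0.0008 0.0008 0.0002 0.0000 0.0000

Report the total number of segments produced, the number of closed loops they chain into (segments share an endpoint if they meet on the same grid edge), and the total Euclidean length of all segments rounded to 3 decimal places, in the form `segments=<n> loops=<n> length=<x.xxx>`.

segments=6 loops=1 length=5.262

cell (3,6): code 0100 → (3.232,7.000)–(4.000,6.513)
cell (3,7): code 1100 → (3.309,8.000)–(3.232,7.000)
cell (3,8): code 1000 → (4.000,8.424)–(3.309,8.000)
cell (4,6): code 0010 → (4.000,6.513)–(4.652,7.000)
cell (4,7): code 0011 → (4.652,7.000)–(4.586,8.000)
cell (4,8): code 0001 → (4.586,8.000)–(4.000,8.424)
total: 6 segments, chained into 1 closed loop(s), length Σ = 5.261613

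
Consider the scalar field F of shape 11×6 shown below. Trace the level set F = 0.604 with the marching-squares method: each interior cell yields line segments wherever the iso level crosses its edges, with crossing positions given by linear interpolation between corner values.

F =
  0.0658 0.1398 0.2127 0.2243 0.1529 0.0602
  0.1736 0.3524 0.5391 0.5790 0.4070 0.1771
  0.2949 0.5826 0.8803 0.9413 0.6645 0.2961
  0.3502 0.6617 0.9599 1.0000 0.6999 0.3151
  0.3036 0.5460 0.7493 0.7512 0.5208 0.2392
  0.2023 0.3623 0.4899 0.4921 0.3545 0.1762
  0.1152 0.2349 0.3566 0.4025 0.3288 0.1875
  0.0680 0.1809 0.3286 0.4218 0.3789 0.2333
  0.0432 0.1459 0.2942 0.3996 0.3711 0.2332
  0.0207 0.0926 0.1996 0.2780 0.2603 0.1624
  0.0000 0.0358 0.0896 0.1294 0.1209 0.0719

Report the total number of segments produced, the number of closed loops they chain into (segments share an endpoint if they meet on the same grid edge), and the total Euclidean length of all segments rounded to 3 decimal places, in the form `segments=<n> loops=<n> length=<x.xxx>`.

cell (1,1): code 0100 → (1.190,2.000)–(2.000,1.072)
cell (1,2): code 1100 → (1.069,3.000)–(1.190,2.000)
cell (1,3): code 1100 → (1.765,4.000)–(1.069,3.000)
cell (1,4): code 1000 → (2.000,4.164)–(1.765,4.000)
cell (2,0): code 0100 → (2.271,1.000)–(3.000,0.815)
cell (2,1): code 1110 → (2.000,1.072)–(2.271,1.000)
cell (2,4): code 1001 → (3.000,4.249)–(2.000,4.164)
cell (3,0): code 0010 → (3.000,0.815)–(3.499,1.000)
cell (3,1): code 0111 → (3.499,1.000)–(4.000,1.285)
cell (3,3): code 1011 → (4.000,3.639)–(3.535,4.000)
cell (3,4): code 0001 → (3.535,4.000)–(3.000,4.249)
cell (4,1): code 0010 → (4.000,1.285)–(4.560,2.000)
cell (4,2): code 0011 → (4.560,2.000)–(4.568,3.000)
cell (4,3): code 0001 → (4.568,3.000)–(4.000,3.639)
total: 14 segments, chained into 1 closed loop(s), length Σ = 10.831064

segments=14 loops=1 length=10.831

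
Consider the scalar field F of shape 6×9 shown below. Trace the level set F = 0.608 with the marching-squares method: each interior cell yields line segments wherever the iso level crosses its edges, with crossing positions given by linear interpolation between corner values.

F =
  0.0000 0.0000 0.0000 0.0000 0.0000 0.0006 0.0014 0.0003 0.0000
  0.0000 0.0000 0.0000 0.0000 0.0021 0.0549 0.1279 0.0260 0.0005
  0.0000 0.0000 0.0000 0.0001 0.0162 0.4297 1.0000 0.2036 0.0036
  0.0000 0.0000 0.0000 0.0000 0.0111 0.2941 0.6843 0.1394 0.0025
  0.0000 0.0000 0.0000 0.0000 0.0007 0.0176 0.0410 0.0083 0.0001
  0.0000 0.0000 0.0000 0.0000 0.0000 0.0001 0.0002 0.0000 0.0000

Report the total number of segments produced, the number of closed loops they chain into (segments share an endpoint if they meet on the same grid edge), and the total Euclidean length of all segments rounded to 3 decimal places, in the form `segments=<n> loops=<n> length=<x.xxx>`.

segments=6 loops=1 length=4.075

cell (1,5): code 0100 → (1.551,6.000)–(2.000,5.313)
cell (1,6): code 1000 → (2.000,6.492)–(1.551,6.000)
cell (2,5): code 0110 → (2.000,5.313)–(3.000,5.804)
cell (2,6): code 1001 → (3.000,6.140)–(2.000,6.492)
cell (3,5): code 0010 → (3.000,5.804)–(3.119,6.000)
cell (3,6): code 0001 → (3.119,6.000)–(3.000,6.140)
total: 6 segments, chained into 1 closed loop(s), length Σ = 4.074663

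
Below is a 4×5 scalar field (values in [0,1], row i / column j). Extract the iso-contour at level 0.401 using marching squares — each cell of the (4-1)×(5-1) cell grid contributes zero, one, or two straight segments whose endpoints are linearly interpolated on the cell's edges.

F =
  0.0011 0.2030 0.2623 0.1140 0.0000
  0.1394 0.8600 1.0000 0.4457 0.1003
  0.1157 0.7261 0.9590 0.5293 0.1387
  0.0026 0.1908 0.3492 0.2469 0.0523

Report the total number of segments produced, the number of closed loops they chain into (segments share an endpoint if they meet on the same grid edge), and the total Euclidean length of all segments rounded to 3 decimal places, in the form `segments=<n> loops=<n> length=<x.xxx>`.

cell (0,0): code 0100 → (0.301,1.000)–(1.000,0.363)
cell (0,1): code 1100 → (0.188,2.000)–(0.301,1.000)
cell (0,2): code 1100 → (0.865,3.000)–(0.188,2.000)
cell (0,3): code 1000 → (1.000,3.129)–(0.865,3.000)
cell (1,0): code 0110 → (1.000,0.363)–(2.000,0.467)
cell (1,3): code 1001 → (2.000,3.328)–(1.000,3.129)
cell (2,0): code 0010 → (2.000,0.467)–(2.607,1.000)
cell (2,1): code 0011 → (2.607,1.000)–(2.915,2.000)
cell (2,2): code 0011 → (2.915,2.000)–(2.454,3.000)
cell (2,3): code 0001 → (2.454,3.000)–(2.000,3.328)
total: 10 segments, chained into 1 closed loop(s), length Σ = 8.887162

segments=10 loops=1 length=8.887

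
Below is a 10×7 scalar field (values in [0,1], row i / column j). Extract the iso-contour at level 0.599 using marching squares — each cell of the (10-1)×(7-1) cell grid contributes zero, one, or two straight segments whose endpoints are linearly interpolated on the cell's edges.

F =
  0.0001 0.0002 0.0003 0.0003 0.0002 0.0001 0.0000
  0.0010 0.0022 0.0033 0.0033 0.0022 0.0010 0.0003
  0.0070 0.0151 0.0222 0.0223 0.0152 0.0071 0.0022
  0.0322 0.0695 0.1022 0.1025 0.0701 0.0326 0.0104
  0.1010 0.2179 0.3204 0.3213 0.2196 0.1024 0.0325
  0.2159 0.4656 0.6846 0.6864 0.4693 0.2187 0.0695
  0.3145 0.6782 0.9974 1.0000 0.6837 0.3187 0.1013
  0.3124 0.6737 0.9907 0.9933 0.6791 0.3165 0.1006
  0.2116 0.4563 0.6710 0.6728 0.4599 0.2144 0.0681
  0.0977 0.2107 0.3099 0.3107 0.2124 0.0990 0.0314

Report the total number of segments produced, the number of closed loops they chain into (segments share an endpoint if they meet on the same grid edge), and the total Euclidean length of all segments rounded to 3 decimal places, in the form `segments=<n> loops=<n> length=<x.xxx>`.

cell (4,1): code 0100 → (4.765,2.000)–(5.000,1.609)
cell (4,2): code 1100 → (4.761,3.000)–(4.765,2.000)
cell (4,3): code 1000 → (5.000,3.403)–(4.761,3.000)
cell (5,0): code 0100 → (5.627,1.000)–(6.000,0.782)
cell (5,1): code 1110 → (5.000,1.609)–(5.627,1.000)
cell (5,3): code 1101 → (5.605,4.000)–(5.000,3.403)
cell (5,4): code 1000 → (6.000,4.232)–(5.605,4.000)
cell (6,0): code 0110 → (6.000,0.782)–(7.000,0.793)
cell (6,4): code 1001 → (7.000,4.221)–(6.000,4.232)
cell (7,0): code 0010 → (7.000,0.793)–(7.344,1.000)
cell (7,1): code 0111 → (7.344,1.000)–(8.000,1.665)
cell (7,3): code 1011 → (8.000,3.347)–(7.365,4.000)
cell (7,4): code 0001 → (7.365,4.000)–(7.000,4.221)
cell (8,1): code 0010 → (8.000,1.665)–(8.199,2.000)
cell (8,2): code 0011 → (8.199,2.000)–(8.204,3.000)
cell (8,3): code 0001 → (8.204,3.000)–(8.000,3.347)
total: 16 segments, chained into 1 closed loop(s), length Σ = 11.004236

segments=16 loops=1 length=11.004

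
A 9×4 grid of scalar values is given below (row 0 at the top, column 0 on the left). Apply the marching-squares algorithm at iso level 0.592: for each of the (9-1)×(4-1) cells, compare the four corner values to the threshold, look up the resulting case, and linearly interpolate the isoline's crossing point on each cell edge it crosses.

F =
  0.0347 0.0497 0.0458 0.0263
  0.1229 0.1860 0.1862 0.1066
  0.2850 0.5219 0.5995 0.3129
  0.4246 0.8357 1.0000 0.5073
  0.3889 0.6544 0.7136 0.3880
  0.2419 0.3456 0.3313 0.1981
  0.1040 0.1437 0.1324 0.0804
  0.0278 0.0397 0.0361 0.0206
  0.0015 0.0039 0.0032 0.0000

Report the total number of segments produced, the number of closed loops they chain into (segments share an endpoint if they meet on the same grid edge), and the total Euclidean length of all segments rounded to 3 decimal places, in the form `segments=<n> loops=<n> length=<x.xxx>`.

segments=10 loops=1 length=7.287

cell (1,1): code 0100 → (1.982,2.000)–(2.000,1.903)
cell (1,2): code 1000 → (2.000,2.026)–(1.982,2.000)
cell (2,0): code 0100 → (2.223,1.000)–(3.000,0.407)
cell (2,1): code 1110 → (2.000,1.903)–(2.223,1.000)
cell (2,2): code 1001 → (3.000,2.828)–(2.000,2.026)
cell (3,0): code 0110 → (3.000,0.407)–(4.000,0.765)
cell (3,2): code 1001 → (4.000,2.373)–(3.000,2.828)
cell (4,0): code 0010 → (4.000,0.765)–(4.202,1.000)
cell (4,1): code 0011 → (4.202,1.000)–(4.318,2.000)
cell (4,2): code 0001 → (4.318,2.000)–(4.000,2.373)
total: 10 segments, chained into 1 closed loop(s), length Σ = 7.287357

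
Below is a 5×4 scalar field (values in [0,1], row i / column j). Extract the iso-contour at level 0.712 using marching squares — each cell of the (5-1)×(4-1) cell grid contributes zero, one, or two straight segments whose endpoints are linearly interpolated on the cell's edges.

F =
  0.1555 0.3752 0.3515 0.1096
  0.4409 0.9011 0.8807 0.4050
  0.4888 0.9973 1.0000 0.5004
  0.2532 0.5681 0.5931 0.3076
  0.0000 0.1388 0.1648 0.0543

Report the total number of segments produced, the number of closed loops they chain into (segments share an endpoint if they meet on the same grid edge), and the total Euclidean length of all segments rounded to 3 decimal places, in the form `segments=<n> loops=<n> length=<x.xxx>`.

segments=8 loops=1 length=6.843

cell (0,0): code 0100 → (0.640,1.000)–(1.000,0.589)
cell (0,1): code 1100 → (0.681,2.000)–(0.640,1.000)
cell (0,2): code 1000 → (1.000,2.355)–(0.681,2.000)
cell (1,0): code 0110 → (1.000,0.589)–(2.000,0.439)
cell (1,2): code 1001 → (2.000,2.576)–(1.000,2.355)
cell (2,0): code 0010 → (2.000,0.439)–(2.665,1.000)
cell (2,1): code 0011 → (2.665,1.000)–(2.708,2.000)
cell (2,2): code 0001 → (2.708,2.000)–(2.000,2.576)
total: 8 segments, chained into 1 closed loop(s), length Σ = 6.842846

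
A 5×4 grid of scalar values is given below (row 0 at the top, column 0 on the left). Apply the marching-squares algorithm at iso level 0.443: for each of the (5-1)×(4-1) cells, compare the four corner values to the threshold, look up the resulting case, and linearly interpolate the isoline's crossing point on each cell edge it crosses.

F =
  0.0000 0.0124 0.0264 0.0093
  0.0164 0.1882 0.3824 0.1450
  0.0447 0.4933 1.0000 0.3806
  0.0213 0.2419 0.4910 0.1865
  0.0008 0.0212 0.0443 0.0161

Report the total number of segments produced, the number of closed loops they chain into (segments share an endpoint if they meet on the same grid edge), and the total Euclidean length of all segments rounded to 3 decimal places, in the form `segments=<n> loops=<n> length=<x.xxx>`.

segments=8 loops=1 length=5.737

cell (1,0): code 0100 → (1.835,1.000)–(2.000,0.888)
cell (1,1): code 1100 → (1.098,2.000)–(1.835,1.000)
cell (1,2): code 1000 → (2.000,2.899)–(1.098,2.000)
cell (2,0): code 0010 → (2.000,0.888)–(2.200,1.000)
cell (2,1): code 0111 → (2.200,1.000)–(3.000,1.807)
cell (2,2): code 1001 → (3.000,2.158)–(2.000,2.899)
cell (3,1): code 0010 → (3.000,1.807)–(3.107,2.000)
cell (3,2): code 0001 → (3.107,2.000)–(3.000,2.158)
total: 8 segments, chained into 1 closed loop(s), length Σ = 5.737474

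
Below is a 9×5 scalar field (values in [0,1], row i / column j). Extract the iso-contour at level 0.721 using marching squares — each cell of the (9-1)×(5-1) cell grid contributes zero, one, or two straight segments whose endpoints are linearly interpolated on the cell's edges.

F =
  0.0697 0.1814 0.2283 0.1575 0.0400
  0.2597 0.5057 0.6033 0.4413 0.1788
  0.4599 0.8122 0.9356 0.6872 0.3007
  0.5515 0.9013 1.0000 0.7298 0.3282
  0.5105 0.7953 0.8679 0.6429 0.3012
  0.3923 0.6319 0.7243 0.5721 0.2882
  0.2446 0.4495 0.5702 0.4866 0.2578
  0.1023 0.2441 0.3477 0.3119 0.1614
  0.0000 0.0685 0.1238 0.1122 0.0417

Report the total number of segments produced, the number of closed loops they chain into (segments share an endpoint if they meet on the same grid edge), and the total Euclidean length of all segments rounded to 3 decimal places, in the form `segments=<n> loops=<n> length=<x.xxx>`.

segments=14 loops=1 length=9.563

cell (1,0): code 0100 → (1.702,1.000)–(2.000,0.741)
cell (1,1): code 1100 → (1.354,2.000)–(1.702,1.000)
cell (1,2): code 1000 → (2.000,2.864)–(1.354,2.000)
cell (2,0): code 0110 → (2.000,0.741)–(3.000,0.485)
cell (2,2): code 1101 → (2.793,3.000)–(2.000,2.864)
cell (2,3): code 1000 → (3.000,3.022)–(2.793,3.000)
cell (3,0): code 0110 → (3.000,0.485)–(4.000,0.739)
cell (3,2): code 1011 → (4.000,2.653)–(3.101,3.000)
cell (3,3): code 0001 → (3.101,3.000)–(3.000,3.022)
cell (4,0): code 0010 → (4.000,0.739)–(4.455,1.000)
cell (4,1): code 0111 → (4.455,1.000)–(5.000,1.964)
cell (4,2): code 1001 → (5.000,2.022)–(4.000,2.653)
cell (5,1): code 0010 → (5.000,1.964)–(5.021,2.000)
cell (5,2): code 0001 → (5.021,2.000)–(5.000,2.022)
total: 14 segments, chained into 1 closed loop(s), length Σ = 9.562684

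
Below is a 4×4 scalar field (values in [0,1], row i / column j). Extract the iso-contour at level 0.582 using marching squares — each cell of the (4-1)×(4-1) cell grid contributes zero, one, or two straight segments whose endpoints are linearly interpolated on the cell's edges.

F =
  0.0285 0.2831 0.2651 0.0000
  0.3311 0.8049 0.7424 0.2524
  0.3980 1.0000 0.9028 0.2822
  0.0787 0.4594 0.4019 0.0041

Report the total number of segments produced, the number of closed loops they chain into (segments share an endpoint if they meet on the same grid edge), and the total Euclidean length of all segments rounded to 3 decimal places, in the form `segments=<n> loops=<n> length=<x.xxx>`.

segments=8 loops=1 length=7.022

cell (0,0): code 0100 → (0.573,1.000)–(1.000,0.530)
cell (0,1): code 1100 → (0.664,2.000)–(0.573,1.000)
cell (0,2): code 1000 → (1.000,2.327)–(0.664,2.000)
cell (1,0): code 0110 → (1.000,0.530)–(2.000,0.306)
cell (1,2): code 1001 → (2.000,2.517)–(1.000,2.327)
cell (2,0): code 0010 → (2.000,0.306)–(2.773,1.000)
cell (2,1): code 0011 → (2.773,1.000)–(2.640,2.000)
cell (2,2): code 0001 → (2.640,2.000)–(2.000,2.517)
total: 8 segments, chained into 1 closed loop(s), length Σ = 7.022334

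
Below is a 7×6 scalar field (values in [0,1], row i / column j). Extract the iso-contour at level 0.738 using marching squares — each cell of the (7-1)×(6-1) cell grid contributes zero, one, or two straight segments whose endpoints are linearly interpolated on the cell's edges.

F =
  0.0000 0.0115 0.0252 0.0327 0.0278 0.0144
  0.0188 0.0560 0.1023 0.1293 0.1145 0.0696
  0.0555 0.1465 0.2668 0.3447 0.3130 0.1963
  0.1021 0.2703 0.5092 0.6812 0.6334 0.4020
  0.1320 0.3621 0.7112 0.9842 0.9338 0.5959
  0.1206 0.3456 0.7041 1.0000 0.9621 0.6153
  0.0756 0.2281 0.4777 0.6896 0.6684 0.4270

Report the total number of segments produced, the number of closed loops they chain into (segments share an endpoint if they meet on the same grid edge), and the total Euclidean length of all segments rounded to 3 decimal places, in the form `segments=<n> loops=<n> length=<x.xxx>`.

segments=8 loops=1 length=8.328

cell (3,2): code 0100 → (3.187,3.000)–(4.000,2.098)
cell (3,3): code 1100 → (3.348,4.000)–(3.187,3.000)
cell (3,4): code 1000 → (4.000,4.579)–(3.348,4.000)
cell (4,2): code 0110 → (4.000,2.098)–(5.000,2.115)
cell (4,4): code 1001 → (5.000,4.646)–(4.000,4.579)
cell (5,2): code 0010 → (5.000,2.115)–(5.844,3.000)
cell (5,3): code 0011 → (5.844,3.000)–(5.763,4.000)
cell (5,4): code 0001 → (5.763,4.000)–(5.000,4.646)
total: 8 segments, chained into 1 closed loop(s), length Σ = 8.327676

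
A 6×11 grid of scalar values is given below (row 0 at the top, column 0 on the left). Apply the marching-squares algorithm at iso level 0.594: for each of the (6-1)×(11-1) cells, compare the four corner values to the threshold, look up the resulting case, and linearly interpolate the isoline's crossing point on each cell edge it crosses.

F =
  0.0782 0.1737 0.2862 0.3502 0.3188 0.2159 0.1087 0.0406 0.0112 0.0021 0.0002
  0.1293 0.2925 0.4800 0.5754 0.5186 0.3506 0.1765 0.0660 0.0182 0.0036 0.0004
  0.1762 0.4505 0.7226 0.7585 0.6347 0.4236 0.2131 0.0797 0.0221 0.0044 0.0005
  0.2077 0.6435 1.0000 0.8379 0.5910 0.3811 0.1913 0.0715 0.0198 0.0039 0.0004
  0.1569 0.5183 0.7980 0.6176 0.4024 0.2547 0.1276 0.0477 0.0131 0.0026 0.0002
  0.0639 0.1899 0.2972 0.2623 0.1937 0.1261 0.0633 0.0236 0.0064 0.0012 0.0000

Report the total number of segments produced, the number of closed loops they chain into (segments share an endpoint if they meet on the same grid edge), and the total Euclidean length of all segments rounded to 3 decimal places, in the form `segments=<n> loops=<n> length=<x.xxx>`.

cell (1,1): code 0100 → (1.470,2.000)–(2.000,1.527)
cell (1,2): code 1100 → (1.102,3.000)–(1.470,2.000)
cell (1,3): code 1100 → (1.649,4.000)–(1.102,3.000)
cell (1,4): code 1000 → (2.000,4.193)–(1.649,4.000)
cell (2,0): code 0100 → (2.744,1.000)–(3.000,0.886)
cell (2,1): code 1110 → (2.000,1.527)–(2.744,1.000)
cell (2,3): code 1011 → (3.000,3.988)–(2.931,4.000)
cell (2,4): code 0001 → (2.931,4.000)–(2.000,4.193)
cell (3,0): code 0010 → (3.000,0.886)–(3.395,1.000)
cell (3,1): code 0111 → (3.395,1.000)–(4.000,1.271)
cell (3,3): code 1001 → (4.000,3.110)–(3.000,3.988)
cell (4,1): code 0010 → (4.000,1.271)–(4.407,2.000)
cell (4,2): code 0011 → (4.407,2.000)–(4.066,3.000)
cell (4,3): code 0001 → (4.066,3.000)–(4.000,3.110)
total: 14 segments, chained into 1 closed loop(s), length Σ = 9.953863

segments=14 loops=1 length=9.954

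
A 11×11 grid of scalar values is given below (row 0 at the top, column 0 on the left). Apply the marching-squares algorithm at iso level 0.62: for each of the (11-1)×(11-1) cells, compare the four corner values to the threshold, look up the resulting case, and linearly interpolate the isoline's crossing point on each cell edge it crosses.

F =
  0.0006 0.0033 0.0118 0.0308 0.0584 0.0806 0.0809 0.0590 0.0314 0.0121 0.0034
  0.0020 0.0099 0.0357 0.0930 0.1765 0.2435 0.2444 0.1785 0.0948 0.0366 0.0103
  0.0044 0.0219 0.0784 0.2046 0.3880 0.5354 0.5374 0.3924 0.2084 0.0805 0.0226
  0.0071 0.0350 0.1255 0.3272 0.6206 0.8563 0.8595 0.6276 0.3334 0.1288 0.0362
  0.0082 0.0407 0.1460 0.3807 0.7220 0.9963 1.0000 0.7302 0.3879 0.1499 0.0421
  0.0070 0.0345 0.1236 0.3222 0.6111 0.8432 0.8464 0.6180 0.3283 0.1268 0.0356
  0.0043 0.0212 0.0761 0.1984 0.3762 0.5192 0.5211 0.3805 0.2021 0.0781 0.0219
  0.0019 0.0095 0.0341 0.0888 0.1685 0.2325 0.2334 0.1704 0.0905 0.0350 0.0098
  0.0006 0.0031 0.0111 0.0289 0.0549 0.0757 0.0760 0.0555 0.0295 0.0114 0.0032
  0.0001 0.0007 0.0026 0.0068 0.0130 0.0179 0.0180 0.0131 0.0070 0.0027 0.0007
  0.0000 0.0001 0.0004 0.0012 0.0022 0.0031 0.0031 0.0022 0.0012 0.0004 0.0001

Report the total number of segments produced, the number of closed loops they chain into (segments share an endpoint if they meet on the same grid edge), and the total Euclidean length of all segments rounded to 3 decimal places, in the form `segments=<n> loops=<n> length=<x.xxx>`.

cell (2,3): code 0100 → (2.997,4.000)–(3.000,3.998)
cell (2,4): code 1100 → (2.264,5.000)–(2.997,4.000)
cell (2,5): code 1100 → (2.256,6.000)–(2.264,5.000)
cell (2,6): code 1100 → (2.968,7.000)–(2.256,6.000)
cell (2,7): code 1000 → (3.000,7.026)–(2.968,7.000)
cell (3,3): code 0110 → (3.000,3.998)–(4.000,3.701)
cell (3,7): code 1001 → (4.000,7.322)–(3.000,7.026)
cell (4,3): code 0010 → (4.000,3.701)–(4.920,4.000)
cell (4,4): code 0111 → (4.920,4.000)–(5.000,4.038)
cell (4,6): code 1011 → (5.000,6.991)–(4.982,7.000)
cell (4,7): code 0001 → (4.982,7.000)–(4.000,7.322)
cell (5,4): code 0010 → (5.000,4.038)–(5.689,5.000)
cell (5,5): code 0011 → (5.689,5.000)–(5.696,6.000)
cell (5,6): code 0001 → (5.696,6.000)–(5.000,6.991)
total: 14 segments, chained into 1 closed loop(s), length Σ = 11.101822

segments=14 loops=1 length=11.102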